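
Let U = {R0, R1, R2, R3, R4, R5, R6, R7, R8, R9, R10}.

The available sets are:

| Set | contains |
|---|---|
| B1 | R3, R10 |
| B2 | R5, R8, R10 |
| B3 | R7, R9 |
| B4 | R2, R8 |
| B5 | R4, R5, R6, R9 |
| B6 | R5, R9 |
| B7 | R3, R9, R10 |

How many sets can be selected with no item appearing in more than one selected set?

3

B1, B3, B4 are pairwise disjoint (B1={R3,R10}; B3={R7,R9}; B4={R2,R8}).
Every remaining set overlaps one of these, and no 4 of the listed sets are pairwise disjoint, so 3 is the maximum.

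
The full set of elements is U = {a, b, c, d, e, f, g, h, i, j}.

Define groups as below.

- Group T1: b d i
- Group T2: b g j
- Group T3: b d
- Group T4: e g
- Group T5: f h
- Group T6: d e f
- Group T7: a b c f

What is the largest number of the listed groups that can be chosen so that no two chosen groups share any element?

T1, T4, T5 are pairwise disjoint (T1={b,d,i}; T4={e,g}; T5={f,h}).
Every remaining group overlaps one of these, and no 4 of the listed groups are pairwise disjoint, so 3 is the maximum.

3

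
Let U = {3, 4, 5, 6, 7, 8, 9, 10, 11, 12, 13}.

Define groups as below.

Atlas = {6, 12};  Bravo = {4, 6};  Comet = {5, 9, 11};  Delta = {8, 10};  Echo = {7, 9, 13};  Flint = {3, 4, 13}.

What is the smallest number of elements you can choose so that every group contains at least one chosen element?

4

The 4 elements {6, 8, 11, 13} hit every group.
The groups Atlas, Comet, Delta, Flint are pairwise disjoint, so any hitting set needs a separate element for each — at least 4. Hence 4 is optimal.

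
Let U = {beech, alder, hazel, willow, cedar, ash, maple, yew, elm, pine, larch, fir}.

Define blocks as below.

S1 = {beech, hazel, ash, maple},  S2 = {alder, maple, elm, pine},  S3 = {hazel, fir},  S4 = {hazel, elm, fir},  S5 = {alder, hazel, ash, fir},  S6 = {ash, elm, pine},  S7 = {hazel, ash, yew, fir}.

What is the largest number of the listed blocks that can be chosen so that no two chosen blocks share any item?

2

S2, S3 are pairwise disjoint (S2={alder,maple,elm,pine}; S3={hazel,fir}).
Every remaining block overlaps one of these, and no 3 of the listed blocks are pairwise disjoint, so 2 is the maximum.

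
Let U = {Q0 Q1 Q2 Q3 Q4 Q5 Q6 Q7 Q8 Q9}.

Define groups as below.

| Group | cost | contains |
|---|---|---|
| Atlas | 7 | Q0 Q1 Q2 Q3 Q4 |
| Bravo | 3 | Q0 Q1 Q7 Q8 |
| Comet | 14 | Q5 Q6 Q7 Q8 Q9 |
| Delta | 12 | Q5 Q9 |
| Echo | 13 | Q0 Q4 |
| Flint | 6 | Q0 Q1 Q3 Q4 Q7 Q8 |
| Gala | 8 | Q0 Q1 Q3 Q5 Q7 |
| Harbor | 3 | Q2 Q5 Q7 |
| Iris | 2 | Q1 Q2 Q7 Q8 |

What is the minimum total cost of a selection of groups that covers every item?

21

Atlas, Comet together cover every item (Atlas ∪ Comet = {Q0, Q1, Q2, Q3, Q4, Q5, Q6, Q7, Q8, Q9}); total cost 7 + 14 = 21.
The greedy pick Iris, Flint, Harbor, Comet costs 25; no covering selection beats 21.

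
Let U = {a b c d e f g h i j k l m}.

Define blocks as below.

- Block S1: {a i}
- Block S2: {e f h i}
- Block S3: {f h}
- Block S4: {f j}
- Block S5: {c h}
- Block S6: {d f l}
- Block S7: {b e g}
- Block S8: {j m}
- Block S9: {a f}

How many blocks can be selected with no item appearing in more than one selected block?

S1, S5, S6, S7, S8 are pairwise disjoint (S1={a,i}; S5={c,h}; S6={d,f,l}; S7={b,e,g}; S8={j,m}).
Every remaining block overlaps one of these, and no 6 of the listed blocks are pairwise disjoint, so 5 is the maximum.

5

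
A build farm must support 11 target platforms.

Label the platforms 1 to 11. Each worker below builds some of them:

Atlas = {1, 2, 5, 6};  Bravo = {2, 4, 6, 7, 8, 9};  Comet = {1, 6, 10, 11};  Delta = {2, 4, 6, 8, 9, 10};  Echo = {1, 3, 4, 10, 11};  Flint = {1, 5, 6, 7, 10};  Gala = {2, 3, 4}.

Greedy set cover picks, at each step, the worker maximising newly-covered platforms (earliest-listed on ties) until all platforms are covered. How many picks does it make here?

Greedy: pick Bravo (covers 6 new) → pick Echo (covers 4 new) → pick Atlas (covers 1 new). Total picks: 3.

3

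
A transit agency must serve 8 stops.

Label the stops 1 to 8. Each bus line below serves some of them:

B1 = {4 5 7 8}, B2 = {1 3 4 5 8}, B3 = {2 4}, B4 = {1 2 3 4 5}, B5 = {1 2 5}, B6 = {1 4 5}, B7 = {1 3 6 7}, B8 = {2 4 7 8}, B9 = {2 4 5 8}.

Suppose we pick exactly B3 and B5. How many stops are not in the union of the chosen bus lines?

Union of B3, B5 = {1, 2, 4, 5}.
Not covered: 3, 6, 7, 8 — 4 stops.

4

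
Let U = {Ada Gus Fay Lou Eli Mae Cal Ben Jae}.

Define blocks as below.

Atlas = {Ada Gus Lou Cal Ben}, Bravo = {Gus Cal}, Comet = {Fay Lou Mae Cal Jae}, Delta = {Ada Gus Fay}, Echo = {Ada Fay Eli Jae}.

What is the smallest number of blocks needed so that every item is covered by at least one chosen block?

3

Atlas, Comet, and Echo cover everything between them: the union {Ada, Gus, Fay, Lou, Eli, Mae, Cal, Ben, Jae} is all of U.
Only Echo contains Eli, so Echo is forced; the remaining 5 items need at least 2 more blocks (each remaining block adds at most 4) — so at least 3 blocks are needed, and 3 is optimal.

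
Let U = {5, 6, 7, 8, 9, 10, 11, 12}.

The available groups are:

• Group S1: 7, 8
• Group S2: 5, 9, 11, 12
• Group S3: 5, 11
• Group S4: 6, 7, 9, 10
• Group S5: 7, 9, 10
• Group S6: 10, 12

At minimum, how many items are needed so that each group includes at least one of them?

3

The 3 items {7, 11, 12} hit every group.
The groups S1, S3, S6 are pairwise disjoint, so any hitting set needs a separate item for each — at least 3. Hence 3 is optimal.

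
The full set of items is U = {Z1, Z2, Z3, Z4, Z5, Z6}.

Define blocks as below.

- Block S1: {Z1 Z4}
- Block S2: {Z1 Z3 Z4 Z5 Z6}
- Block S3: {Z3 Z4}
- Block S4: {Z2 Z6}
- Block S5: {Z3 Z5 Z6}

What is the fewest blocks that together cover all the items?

Take {S2, S4}. Their union is {Z1, Z2, Z3, Z4, Z5, Z6}, which is all 6 items.
No single block has all 6 items (the largest, S2, has 5), so 2 is optimal.

2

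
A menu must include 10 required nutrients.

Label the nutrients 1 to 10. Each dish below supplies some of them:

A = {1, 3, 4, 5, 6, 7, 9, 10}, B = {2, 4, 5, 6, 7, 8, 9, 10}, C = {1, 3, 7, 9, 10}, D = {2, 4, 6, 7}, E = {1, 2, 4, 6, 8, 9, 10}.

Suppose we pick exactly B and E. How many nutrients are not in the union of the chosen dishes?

1

Union of B, E = {1, 2, 4, 5, 6, 7, 8, 9, 10}.
Not covered: 3 — 1 nutrient.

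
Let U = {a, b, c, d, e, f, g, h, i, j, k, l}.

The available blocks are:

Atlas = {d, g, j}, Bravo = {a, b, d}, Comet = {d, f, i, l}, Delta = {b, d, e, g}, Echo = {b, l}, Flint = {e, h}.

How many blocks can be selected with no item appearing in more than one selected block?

3

Atlas, Echo, Flint are pairwise disjoint (Atlas={d,g,j}; Echo={b,l}; Flint={e,h}).
Every remaining block overlaps one of these, and no 4 of the listed blocks are pairwise disjoint, so 3 is the maximum.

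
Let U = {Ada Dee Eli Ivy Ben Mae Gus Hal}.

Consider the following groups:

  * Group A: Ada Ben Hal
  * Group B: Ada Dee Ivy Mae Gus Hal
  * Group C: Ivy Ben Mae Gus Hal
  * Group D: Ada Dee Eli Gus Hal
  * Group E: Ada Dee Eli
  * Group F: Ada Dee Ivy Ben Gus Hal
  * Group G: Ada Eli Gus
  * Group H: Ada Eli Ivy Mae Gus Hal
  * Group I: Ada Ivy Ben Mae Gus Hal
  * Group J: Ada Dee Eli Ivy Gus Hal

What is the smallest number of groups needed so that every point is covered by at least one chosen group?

2

E and I together: E ∪ I = {Ada, Dee, Eli, Ivy, Ben, Mae, Gus, Hal} — every point is covered.
No single group has all 8 points (the largest, B, has 6), so 2 is optimal.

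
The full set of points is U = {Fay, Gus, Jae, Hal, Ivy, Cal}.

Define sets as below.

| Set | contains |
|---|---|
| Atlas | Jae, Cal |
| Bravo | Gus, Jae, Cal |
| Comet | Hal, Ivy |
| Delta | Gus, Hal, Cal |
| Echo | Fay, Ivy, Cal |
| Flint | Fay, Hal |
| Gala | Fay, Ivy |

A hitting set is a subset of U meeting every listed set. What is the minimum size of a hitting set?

3

H = {Fay, Ivy, Cal} meets every set (each contains at least one member of H), and |H| = 3.
No choice of 2 points meets every set, so 3 is the minimum.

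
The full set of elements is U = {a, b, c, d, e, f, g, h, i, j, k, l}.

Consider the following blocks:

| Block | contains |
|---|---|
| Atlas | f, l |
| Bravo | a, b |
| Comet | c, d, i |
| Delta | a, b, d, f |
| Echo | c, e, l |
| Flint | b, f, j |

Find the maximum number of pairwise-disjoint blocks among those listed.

3

Atlas, Bravo, Comet are pairwise disjoint (Atlas={f,l}; Bravo={a,b}; Comet={c,d,i}).
Every remaining block overlaps one of these, and no 4 of the listed blocks are pairwise disjoint, so 3 is the maximum.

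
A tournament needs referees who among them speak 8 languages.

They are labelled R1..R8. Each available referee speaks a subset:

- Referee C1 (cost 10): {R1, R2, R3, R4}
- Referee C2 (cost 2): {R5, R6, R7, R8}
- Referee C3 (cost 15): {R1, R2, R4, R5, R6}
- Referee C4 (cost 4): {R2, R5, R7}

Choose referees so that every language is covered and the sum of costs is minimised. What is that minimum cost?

C1, C2 together cover every language (C1 ∪ C2 = {R1, R2, R3, R4, R5, R6, R7, R8}); total cost 10 + 2 = 12.
No covering selection has total cost below 12.

12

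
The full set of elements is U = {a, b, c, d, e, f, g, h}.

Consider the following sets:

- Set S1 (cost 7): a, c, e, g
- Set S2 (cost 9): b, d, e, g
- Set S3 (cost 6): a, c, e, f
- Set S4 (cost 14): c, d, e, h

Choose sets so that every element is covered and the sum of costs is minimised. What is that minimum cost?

29

S2, S3, S4 together cover every element (S2 ∪ S3 ∪ S4 = {a, b, c, d, e, f, g, h}); total cost 9 + 6 + 14 = 29.
No covering selection has total cost below 29.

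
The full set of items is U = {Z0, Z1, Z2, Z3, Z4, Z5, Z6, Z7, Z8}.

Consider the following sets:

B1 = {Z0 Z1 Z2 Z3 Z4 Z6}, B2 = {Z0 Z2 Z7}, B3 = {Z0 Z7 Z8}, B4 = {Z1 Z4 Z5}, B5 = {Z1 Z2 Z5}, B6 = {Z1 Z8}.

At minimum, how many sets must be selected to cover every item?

3

B1 and B3 and B5 together: B1 ∪ B3 ∪ B5 = {Z0, Z1, Z2, Z3, Z4, Z5, Z6, Z7, Z8} — every item is covered.
Only B1 contains Z3, so B1 is forced; the remaining 3 items need at least 2 more sets (each remaining set adds at most 2) — so at least 3 sets are needed, and 3 is optimal.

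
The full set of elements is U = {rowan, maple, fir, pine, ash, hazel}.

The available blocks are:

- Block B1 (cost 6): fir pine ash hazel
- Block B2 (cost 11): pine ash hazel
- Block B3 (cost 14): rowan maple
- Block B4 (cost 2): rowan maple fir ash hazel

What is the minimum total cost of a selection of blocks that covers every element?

B1, B4 together cover every element (B1 ∪ B4 = {rowan, maple, fir, pine, ash, hazel}); total cost 6 + 2 = 8.
No covering selection has total cost below 8.

8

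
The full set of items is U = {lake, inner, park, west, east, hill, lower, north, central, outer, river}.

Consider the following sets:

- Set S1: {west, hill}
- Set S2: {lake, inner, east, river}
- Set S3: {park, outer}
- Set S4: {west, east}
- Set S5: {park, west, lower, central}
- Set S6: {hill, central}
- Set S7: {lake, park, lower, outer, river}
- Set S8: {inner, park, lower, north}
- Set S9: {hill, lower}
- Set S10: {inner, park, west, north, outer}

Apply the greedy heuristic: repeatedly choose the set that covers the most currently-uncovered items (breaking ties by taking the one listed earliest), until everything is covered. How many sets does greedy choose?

Greedy: pick S7 (covers 5 new) → pick S10 (covers 3 new) → pick S6 (covers 2 new) → pick S2 (covers 1 new). Total picks: 4.

4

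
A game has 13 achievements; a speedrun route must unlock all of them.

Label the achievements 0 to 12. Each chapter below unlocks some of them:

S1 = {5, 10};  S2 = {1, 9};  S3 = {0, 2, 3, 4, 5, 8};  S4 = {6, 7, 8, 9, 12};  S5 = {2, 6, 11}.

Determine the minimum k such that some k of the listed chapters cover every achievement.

Take {S1, S2, S3, S4, S5}. Their union is {0, 1, 2, 3, 4, 5, 6, 7, 8, 9, 10, 11, 12}, which is all 13 achievements.
No 4 of the 5 chapters cover everything (all 5 combinations miss at least one achievement), so 5 is optimal.

5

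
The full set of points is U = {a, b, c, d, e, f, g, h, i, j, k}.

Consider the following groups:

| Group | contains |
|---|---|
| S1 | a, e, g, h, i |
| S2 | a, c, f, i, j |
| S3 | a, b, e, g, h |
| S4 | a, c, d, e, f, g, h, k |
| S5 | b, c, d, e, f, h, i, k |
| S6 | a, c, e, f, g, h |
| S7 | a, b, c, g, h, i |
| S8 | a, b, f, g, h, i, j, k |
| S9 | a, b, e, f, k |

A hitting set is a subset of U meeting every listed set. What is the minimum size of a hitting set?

2

Take T = {a, h}. Each listed group contains at least one of these, so T is a hitting set of size 2.
No single point lies in every group, so at least 2 are needed and 2 is optimal.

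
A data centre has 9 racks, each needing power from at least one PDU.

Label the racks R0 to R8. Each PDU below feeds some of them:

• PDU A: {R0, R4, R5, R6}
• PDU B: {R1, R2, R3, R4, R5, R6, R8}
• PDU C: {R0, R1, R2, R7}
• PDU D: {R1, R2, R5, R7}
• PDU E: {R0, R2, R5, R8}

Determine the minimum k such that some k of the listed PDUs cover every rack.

Take {B, C}. Their union is {R0, R1, R2, R3, R4, R5, R6, R7, R8}, which is all 9 racks.
No single PDU has all 9 racks (the largest, B, has 7), so 2 is optimal.

2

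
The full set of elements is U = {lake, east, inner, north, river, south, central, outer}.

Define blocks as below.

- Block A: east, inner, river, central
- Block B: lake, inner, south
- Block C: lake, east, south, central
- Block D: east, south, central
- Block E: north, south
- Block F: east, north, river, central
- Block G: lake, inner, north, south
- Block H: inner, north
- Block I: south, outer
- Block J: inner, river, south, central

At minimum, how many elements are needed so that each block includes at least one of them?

The 3 elements {inner, river, south} hit every block.
No choice of 2 elements meets every block, so 3 is the minimum.

3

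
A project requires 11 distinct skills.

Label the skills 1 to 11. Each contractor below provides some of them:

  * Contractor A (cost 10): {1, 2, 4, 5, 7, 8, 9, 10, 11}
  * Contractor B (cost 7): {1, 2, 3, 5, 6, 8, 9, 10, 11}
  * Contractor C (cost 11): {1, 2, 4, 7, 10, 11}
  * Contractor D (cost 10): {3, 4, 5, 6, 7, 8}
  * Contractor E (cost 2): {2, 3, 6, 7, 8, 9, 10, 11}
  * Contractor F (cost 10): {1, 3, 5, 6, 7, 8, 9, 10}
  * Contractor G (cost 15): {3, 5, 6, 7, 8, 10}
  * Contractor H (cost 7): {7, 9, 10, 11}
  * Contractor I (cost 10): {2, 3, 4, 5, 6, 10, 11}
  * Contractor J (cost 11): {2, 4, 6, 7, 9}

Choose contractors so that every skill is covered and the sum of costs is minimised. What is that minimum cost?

12

A, E together cover every skill (A ∪ E = {1, 2, 3, 4, 5, 6, 7, 8, 9, 10, 11}); total cost 10 + 2 = 12.
No covering selection has total cost below 12.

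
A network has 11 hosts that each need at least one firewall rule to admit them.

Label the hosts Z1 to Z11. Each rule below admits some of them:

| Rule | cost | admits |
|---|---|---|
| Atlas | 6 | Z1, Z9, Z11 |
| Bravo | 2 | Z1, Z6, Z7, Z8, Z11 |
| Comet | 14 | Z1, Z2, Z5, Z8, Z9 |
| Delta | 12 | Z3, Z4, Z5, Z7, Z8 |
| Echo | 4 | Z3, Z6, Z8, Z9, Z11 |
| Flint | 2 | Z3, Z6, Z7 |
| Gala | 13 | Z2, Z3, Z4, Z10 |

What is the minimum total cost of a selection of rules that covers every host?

29

Bravo, Comet, Gala together cover every host (Bravo ∪ Comet ∪ Gala = {Z1, Z2, Z3, Z4, Z5, Z6, Z7, Z8, Z9, Z10, Z11}); total cost 2 + 14 + 13 = 29.
The greedy pick Bravo, Echo, Gala, Delta costs 31; no covering selection beats 29.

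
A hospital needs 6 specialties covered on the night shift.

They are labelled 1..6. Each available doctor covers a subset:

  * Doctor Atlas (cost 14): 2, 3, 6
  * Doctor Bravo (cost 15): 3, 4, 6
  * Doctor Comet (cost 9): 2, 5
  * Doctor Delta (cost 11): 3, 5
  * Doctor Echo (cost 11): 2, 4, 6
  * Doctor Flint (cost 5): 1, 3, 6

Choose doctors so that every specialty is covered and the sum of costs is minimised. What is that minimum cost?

Comet, Echo, Flint together cover every specialty (Comet ∪ Echo ∪ Flint = {1, 2, 3, 4, 5, 6}); total cost 9 + 11 + 5 = 25.
No covering selection has total cost below 25.

25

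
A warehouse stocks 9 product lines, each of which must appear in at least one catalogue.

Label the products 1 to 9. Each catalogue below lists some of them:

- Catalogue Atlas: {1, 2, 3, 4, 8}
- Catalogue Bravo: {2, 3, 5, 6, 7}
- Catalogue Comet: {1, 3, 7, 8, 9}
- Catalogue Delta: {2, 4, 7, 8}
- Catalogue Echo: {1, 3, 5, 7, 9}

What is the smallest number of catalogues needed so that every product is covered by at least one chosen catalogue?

Take {Atlas, Bravo, Echo}. Their union is {1, 2, 3, 4, 5, 6, 7, 8, 9}, which is all 9 products.
Only Bravo contains 6, so Bravo is forced; the remaining 4 products need at least 2 more catalogues (each remaining catalogue adds at most 3) — so at least 3 catalogues are needed, and 3 is optimal.

3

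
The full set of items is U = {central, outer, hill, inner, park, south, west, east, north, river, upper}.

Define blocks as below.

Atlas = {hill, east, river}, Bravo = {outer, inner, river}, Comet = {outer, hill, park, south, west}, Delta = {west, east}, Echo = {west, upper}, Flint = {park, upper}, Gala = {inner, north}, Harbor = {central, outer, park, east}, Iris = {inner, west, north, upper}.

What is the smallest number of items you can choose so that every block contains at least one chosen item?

The 4 items {outer, east, north, upper} hit every block.
No choice of 3 items meets every block, so 4 is the minimum.

4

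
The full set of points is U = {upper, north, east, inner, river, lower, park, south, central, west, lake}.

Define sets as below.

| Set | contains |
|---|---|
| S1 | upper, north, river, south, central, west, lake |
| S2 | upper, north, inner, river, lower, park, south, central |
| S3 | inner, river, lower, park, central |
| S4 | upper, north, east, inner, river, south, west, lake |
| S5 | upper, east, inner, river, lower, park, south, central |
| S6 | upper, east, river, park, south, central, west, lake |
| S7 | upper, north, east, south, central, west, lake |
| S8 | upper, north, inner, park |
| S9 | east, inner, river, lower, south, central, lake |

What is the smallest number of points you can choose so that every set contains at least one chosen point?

The 2 points {north, central} hit every set.
No single point lies in every set, so at least 2 are needed and 2 is optimal.

2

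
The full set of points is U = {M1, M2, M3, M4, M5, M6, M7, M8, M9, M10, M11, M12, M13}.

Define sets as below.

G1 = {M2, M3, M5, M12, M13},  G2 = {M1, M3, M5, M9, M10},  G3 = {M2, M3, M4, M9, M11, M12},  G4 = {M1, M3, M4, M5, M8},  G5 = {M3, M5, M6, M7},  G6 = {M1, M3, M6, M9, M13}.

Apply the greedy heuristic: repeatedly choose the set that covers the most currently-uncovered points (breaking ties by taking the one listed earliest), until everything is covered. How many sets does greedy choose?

Greedy: pick G3 (covers 6 new) → pick G2 (covers 3 new) → pick G5 (covers 2 new) → pick G1 (covers 1 new) → pick G4 (covers 1 new). Total picks: 5.

5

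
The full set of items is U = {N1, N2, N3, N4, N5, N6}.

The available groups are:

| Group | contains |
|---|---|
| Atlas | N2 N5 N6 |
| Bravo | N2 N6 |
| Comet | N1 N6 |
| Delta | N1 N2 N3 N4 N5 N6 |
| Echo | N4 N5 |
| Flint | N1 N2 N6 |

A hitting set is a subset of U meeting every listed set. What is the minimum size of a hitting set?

2

The 2 items {N5, N6} hit every group.
The groups Comet, Echo are pairwise disjoint, so any hitting set needs a separate item for each — at least 2. Hence 2 is optimal.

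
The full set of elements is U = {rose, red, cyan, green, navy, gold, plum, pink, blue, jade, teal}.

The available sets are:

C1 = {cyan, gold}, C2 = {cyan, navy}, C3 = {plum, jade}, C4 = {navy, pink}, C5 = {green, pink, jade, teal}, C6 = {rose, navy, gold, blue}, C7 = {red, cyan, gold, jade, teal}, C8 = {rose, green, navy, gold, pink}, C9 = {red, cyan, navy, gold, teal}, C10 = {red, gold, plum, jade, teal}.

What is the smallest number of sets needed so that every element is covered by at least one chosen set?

4

C2 and C5 and C6 and C10 together: C2 ∪ C5 ∪ C6 ∪ C10 = {rose, red, cyan, green, navy, gold, plum, pink, blue, jade, teal} — every element is covered.
No 3 of the 10 sets cover everything (all 120 combinations miss at least one element), so 4 is optimal.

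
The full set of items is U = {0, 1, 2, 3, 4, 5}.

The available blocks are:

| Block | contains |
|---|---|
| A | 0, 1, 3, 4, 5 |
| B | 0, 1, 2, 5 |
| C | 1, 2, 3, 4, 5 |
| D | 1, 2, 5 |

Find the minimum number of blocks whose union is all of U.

2

A and B together: A ∪ B = {0, 1, 2, 3, 4, 5} — every item is covered.
No single block has all 6 items (the largest, A, has 5), so 2 is optimal.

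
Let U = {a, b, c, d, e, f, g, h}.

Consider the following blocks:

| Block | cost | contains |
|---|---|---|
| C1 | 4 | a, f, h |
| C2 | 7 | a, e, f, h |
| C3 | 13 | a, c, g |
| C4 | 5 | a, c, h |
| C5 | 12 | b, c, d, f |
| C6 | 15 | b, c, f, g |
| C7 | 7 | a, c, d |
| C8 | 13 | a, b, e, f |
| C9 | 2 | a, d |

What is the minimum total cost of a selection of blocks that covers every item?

24

C2, C6, C9 together cover every item (C2 ∪ C6 ∪ C9 = {a, b, c, d, e, f, g, h}); total cost 7 + 15 + 2 = 24.
The greedy pick C9, C1, C4, C8, C3 costs 37; no covering selection beats 24.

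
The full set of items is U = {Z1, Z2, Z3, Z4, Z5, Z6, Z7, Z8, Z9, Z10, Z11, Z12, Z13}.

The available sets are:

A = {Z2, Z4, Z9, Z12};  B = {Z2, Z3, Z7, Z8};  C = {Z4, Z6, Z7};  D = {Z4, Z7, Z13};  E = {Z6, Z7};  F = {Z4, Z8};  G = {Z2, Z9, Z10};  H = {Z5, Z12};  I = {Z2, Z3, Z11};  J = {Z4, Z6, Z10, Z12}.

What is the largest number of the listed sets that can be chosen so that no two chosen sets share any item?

E, F, G, H are pairwise disjoint (E={Z6,Z7}; F={Z4,Z8}; G={Z2,Z9,Z10}; H={Z5,Z12}).
Every remaining set overlaps one of these, and no 5 of the listed sets are pairwise disjoint, so 4 is the maximum.

4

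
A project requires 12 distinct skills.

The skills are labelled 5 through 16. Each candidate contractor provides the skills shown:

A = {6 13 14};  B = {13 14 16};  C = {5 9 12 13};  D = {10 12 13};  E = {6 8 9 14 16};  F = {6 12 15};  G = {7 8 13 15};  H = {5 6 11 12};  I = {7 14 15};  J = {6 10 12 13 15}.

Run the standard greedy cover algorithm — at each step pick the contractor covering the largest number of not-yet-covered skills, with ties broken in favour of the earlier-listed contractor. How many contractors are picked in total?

4

Greedy: pick E (covers 5 new) → pick J (covers 4 new) → pick H (covers 2 new) → pick G (covers 1 new). Total picks: 4.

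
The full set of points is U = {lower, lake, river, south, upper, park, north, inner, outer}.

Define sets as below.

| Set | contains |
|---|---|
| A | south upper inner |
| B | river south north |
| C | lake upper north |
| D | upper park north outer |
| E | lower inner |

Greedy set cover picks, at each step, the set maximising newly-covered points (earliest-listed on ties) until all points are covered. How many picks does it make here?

5

Greedy: pick D (covers 4 new) → pick A (covers 2 new) → pick B (covers 1 new) → pick C (covers 1 new) → pick E (covers 1 new). Total picks: 5.
(The true minimum cover uses only 4 sets, so greedy is not optimal here.)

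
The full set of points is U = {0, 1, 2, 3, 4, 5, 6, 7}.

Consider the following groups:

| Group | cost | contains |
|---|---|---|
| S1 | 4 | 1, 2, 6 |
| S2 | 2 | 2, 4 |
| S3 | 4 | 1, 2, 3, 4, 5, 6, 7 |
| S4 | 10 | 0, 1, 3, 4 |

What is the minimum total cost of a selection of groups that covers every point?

S3, S4 together cover every point (S3 ∪ S4 = {0, 1, 2, 3, 4, 5, 6, 7}); total cost 4 + 10 = 14.
No covering selection has total cost below 14.

14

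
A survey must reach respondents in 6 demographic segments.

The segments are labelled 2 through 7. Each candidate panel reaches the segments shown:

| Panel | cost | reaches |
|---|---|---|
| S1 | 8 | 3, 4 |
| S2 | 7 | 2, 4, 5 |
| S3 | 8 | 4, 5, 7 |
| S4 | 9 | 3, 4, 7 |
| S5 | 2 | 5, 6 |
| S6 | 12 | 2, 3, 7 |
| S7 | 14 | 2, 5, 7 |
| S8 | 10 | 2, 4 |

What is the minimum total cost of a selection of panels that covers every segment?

18

S2, S4, S5 together cover every segment (S2 ∪ S4 ∪ S5 = {2, 3, 4, 5, 6, 7}); total cost 7 + 9 + 2 = 18.
No covering selection has total cost below 18.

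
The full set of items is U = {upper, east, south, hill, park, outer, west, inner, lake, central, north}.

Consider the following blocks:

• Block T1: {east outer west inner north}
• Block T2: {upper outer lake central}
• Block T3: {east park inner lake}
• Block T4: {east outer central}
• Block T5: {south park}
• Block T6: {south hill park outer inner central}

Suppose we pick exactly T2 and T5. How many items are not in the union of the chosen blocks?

Union of T2, T5 = {upper, south, park, outer, lake, central}.
Not covered: east, hill, west, inner, north — 5 items.

5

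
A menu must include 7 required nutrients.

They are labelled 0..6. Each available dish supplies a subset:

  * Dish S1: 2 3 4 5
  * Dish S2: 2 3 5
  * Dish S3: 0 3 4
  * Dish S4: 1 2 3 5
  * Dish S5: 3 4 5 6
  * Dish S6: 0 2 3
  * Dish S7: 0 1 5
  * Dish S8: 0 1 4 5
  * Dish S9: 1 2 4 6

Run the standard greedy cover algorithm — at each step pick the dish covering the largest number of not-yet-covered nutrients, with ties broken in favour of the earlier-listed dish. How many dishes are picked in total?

3

Greedy: pick S1 (covers 4 new) → pick S7 (covers 2 new) → pick S5 (covers 1 new). Total picks: 3.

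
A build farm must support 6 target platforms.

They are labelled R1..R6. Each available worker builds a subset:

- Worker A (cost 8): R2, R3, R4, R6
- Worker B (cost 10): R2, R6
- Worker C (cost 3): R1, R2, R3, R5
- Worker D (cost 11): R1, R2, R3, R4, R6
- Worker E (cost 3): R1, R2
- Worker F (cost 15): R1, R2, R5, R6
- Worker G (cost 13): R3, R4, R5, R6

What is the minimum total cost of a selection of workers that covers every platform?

A, C together cover every platform (A ∪ C = {R1, R2, R3, R4, R5, R6}); total cost 8 + 3 = 11.
No covering selection has total cost below 11.

11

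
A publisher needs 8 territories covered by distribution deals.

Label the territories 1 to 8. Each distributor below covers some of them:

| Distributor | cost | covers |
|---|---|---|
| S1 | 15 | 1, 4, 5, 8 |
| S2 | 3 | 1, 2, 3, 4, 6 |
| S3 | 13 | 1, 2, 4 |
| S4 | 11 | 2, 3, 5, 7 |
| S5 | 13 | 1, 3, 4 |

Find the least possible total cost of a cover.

S1, S2, S4 together cover every territory (S1 ∪ S2 ∪ S4 = {1, 2, 3, 4, 5, 6, 7, 8}); total cost 15 + 3 + 11 = 29.
No covering selection has total cost below 29.

29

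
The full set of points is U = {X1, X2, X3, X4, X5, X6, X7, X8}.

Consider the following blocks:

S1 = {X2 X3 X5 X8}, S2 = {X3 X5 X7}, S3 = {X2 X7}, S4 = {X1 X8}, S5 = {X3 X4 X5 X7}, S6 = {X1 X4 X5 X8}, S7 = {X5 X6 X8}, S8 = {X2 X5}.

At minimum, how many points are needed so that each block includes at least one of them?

The 3 points {X2, X7, X8} hit every block.
No choice of 2 points meets every block, so 3 is the minimum.

3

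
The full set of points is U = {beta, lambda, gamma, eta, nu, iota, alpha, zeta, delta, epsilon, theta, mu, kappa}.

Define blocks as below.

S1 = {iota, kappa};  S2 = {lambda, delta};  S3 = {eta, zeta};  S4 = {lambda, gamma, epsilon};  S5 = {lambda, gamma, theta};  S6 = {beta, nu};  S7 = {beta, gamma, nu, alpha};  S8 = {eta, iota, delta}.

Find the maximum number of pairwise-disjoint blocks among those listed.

4

S1, S2, S3, S6 are pairwise disjoint (S1={iota,kappa}; S2={lambda,delta}; S3={eta,zeta}; S6={beta,nu}).
Every remaining block overlaps one of these, and no 5 of the listed blocks are pairwise disjoint, so 4 is the maximum.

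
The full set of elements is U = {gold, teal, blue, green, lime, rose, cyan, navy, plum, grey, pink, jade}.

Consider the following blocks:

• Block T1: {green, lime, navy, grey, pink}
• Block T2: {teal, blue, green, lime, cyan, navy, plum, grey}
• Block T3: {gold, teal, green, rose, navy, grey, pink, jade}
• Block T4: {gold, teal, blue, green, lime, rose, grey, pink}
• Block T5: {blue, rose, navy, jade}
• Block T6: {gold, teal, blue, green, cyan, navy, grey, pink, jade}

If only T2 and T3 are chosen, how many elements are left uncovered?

0

Union of T2, T3 = {gold, teal, blue, green, lime, rose, cyan, navy, plum, grey, pink, jade} — that's every element, so 0 are uncovered.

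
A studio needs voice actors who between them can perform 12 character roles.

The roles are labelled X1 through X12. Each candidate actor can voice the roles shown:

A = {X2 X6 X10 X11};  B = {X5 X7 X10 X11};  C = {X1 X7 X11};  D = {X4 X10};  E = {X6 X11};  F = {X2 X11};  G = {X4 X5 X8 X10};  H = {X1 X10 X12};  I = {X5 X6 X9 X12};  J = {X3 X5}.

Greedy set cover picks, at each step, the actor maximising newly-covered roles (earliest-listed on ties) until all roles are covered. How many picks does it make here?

Greedy: pick A (covers 4 new) → pick G (covers 3 new) → pick C (covers 2 new) → pick I (covers 2 new) → pick J (covers 1 new). Total picks: 5.

5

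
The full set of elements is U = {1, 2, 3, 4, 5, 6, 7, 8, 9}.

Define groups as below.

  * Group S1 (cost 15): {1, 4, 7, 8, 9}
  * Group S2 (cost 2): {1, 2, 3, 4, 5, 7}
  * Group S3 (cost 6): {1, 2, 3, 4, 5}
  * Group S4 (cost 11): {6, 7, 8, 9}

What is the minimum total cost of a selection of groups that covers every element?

S2, S4 together cover every element (S2 ∪ S4 = {1, 2, 3, 4, 5, 6, 7, 8, 9}); total cost 2 + 11 = 13.
No covering selection has total cost below 13.

13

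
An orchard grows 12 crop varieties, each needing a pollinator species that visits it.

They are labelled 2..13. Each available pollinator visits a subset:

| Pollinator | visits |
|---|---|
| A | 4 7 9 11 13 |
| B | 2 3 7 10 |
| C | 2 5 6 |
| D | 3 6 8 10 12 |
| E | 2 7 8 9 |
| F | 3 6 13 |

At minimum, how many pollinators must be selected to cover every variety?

Take {A, C, D}. Their union is {2, 3, 4, 5, 6, 7, 8, 9, 10, 11, 12, 13}, which is all 12 varieties.
Each pollinator has at most 5 varieties, and 2·5 = 10 < 12 — so at least 3 pollinators are needed, and 3 is optimal.

3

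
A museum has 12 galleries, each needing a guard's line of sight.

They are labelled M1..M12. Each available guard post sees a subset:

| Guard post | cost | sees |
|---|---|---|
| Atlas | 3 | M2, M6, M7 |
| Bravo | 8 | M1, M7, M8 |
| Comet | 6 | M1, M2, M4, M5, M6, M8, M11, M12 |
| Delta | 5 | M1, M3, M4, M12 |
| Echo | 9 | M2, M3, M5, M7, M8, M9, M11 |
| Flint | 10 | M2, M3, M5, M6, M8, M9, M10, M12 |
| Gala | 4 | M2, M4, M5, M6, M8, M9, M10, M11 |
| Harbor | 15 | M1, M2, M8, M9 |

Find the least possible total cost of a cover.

12

Atlas, Delta, Gala together cover every gallery (Atlas ∪ Delta ∪ Gala = {M1, M2, M3, M4, M5, M6, M7, M8, M9, M10, M11, M12}); total cost 3 + 5 + 4 = 12.
No covering selection has total cost below 12.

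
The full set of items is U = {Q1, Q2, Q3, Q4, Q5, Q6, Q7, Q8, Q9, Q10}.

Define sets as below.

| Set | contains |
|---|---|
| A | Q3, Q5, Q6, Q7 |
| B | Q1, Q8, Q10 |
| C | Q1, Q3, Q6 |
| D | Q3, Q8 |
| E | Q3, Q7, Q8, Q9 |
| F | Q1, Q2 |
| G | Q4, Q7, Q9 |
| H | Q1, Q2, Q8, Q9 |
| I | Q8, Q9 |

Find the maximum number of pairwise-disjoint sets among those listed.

3

D, F, G are pairwise disjoint (D={Q3,Q8}; F={Q1,Q2}; G={Q4,Q7,Q9}).
Every remaining set overlaps one of these, and no 4 of the listed sets are pairwise disjoint, so 3 is the maximum.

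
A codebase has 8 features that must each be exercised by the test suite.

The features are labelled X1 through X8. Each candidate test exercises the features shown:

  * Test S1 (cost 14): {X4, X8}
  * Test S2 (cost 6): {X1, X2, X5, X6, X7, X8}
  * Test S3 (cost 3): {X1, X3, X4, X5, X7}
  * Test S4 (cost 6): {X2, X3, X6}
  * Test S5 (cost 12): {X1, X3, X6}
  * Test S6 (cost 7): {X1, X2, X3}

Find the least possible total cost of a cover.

9

S2, S3 together cover every feature (S2 ∪ S3 = {X1, X2, X3, X4, X5, X6, X7, X8}); total cost 6 + 3 = 9.
No covering selection has total cost below 9.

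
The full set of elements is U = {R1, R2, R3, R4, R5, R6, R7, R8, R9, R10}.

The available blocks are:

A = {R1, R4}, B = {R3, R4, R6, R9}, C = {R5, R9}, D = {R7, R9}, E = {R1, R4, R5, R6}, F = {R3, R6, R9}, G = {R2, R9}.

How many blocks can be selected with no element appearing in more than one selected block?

2

A, G are pairwise disjoint (A={R1,R4}; G={R2,R9}).
Every remaining block overlaps one of these, and no 3 of the listed blocks are pairwise disjoint, so 2 is the maximum.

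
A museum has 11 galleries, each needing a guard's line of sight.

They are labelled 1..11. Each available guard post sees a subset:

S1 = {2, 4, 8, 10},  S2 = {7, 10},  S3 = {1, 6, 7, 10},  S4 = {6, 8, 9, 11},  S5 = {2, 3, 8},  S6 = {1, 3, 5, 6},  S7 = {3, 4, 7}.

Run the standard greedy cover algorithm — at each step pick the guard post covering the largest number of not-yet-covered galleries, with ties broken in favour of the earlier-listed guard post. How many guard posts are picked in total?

Greedy: pick S1 (covers 4 new) → pick S6 (covers 4 new) → pick S4 (covers 2 new) → pick S2 (covers 1 new). Total picks: 4.

4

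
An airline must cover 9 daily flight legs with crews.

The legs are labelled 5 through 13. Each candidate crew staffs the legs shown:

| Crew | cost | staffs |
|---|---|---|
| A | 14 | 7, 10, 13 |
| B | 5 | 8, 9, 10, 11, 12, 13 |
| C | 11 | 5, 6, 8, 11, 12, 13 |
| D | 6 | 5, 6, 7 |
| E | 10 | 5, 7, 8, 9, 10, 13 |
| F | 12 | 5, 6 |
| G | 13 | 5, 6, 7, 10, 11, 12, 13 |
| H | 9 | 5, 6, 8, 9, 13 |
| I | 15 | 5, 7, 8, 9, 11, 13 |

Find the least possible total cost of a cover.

B, D together cover every leg (B ∪ D = {5, 6, 7, 8, 9, 10, 11, 12, 13}); total cost 5 + 6 = 11.
No covering selection has total cost below 11.

11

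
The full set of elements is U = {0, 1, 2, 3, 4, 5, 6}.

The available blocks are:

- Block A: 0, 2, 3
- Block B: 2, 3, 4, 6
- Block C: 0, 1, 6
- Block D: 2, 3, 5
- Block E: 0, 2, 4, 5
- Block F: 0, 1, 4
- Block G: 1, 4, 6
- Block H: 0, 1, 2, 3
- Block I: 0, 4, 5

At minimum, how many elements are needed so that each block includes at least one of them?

3

The 3 elements {3, 4, 6} hit every block.
No choice of 2 elements meets every block, so 3 is the minimum.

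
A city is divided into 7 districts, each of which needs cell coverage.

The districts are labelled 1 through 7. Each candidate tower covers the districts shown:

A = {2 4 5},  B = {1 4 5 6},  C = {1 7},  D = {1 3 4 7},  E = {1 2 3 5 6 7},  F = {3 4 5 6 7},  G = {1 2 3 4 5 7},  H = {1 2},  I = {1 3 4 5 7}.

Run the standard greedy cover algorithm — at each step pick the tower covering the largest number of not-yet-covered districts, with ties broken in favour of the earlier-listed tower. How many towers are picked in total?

Greedy: pick E (covers 6 new) → pick A (covers 1 new). Total picks: 2.

2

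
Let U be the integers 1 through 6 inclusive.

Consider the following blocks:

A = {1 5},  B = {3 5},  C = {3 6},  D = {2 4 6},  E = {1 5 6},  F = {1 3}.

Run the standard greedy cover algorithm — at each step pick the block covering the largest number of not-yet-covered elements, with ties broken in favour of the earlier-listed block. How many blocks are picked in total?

Greedy: pick D (covers 3 new) → pick A (covers 2 new) → pick B (covers 1 new). Total picks: 3.

3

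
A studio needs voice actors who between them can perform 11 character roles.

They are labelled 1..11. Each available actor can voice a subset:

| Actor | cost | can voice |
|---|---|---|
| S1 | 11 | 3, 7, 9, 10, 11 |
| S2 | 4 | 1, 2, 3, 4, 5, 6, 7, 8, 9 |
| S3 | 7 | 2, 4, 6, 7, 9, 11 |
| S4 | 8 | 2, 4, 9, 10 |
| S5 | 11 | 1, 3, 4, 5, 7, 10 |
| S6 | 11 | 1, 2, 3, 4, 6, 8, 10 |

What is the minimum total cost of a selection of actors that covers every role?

S1, S2 together cover every role (S1 ∪ S2 = {1, 2, 3, 4, 5, 6, 7, 8, 9, 10, 11}); total cost 11 + 4 = 15.
No covering selection has total cost below 15.

15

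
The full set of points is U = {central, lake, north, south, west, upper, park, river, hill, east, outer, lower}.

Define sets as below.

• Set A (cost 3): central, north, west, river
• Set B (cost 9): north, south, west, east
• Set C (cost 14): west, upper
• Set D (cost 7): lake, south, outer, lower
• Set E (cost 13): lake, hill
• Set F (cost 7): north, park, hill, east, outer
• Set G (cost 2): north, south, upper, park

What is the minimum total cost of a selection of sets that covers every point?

19

A, D, F, G together cover every point (A ∪ D ∪ F ∪ G = {central, lake, north, south, west, upper, park, river, hill, east, outer, lower}); total cost 3 + 7 + 7 + 2 = 19.
No covering selection has total cost below 19.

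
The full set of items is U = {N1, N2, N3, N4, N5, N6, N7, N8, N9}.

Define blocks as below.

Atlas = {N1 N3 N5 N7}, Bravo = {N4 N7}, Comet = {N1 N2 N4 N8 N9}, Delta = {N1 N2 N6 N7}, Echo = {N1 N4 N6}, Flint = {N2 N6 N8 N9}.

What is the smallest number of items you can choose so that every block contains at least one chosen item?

The 3 items {N6, N7, N9} hit every block.
No choice of 2 items meets every block, so 3 is the minimum.

3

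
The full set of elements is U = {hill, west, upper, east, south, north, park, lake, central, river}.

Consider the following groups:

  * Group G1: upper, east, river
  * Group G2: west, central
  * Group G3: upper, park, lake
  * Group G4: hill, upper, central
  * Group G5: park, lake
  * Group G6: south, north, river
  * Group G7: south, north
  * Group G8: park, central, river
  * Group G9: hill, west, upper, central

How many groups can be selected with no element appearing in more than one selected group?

4

G1, G2, G5, G7 are pairwise disjoint (G1={upper,east,river}; G2={west,central}; G5={park,lake}; G7={south,north}).
Every remaining group overlaps one of these, and no 5 of the listed groups are pairwise disjoint, so 4 is the maximum.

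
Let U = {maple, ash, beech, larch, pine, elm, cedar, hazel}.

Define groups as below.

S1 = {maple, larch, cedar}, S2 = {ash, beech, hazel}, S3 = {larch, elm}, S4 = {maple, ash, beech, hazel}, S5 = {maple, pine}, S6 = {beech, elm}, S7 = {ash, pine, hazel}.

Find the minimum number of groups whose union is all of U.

S1 and S6 and S7 together: S1 ∪ S6 ∪ S7 = {maple, ash, beech, larch, pine, elm, cedar, hazel} — every element is covered.
Only S1 contains cedar, so S1 is forced; the remaining 5 elements need at least 2 more groups (each remaining group adds at most 3) — so at least 3 groups are needed, and 3 is optimal.

3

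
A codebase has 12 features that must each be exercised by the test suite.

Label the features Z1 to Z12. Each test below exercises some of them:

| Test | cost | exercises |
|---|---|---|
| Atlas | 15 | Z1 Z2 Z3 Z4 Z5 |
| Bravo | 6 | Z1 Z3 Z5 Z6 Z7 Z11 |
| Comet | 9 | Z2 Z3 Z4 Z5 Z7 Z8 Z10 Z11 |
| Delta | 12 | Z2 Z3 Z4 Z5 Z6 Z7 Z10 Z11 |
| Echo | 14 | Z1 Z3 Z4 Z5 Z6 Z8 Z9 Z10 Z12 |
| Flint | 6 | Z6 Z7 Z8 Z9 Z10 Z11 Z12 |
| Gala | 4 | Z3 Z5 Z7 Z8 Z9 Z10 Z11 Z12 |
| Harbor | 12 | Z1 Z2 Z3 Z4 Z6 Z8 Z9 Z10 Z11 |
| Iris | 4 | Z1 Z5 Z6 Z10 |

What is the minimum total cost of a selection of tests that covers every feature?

16

Gala, Harbor together cover every feature (Gala ∪ Harbor = {Z1, Z2, Z3, Z4, Z5, Z6, Z7, Z8, Z9, Z10, Z11, Z12}); total cost 4 + 12 = 16.
The greedy pick Gala, Iris, Comet costs 17; no covering selection beats 16.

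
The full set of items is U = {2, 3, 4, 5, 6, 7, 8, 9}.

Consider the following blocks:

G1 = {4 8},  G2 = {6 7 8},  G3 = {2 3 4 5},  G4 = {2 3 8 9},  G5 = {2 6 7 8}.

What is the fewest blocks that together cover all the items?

3

G2, G3, and G4 cover everything between them: the union {2, 3, 4, 5, 6, 7, 8, 9} is all of U.
Only G3 contains 5, so G3 is forced; the remaining 4 items need at least 2 more blocks (each remaining block adds at most 3) — so at least 3 blocks are needed, and 3 is optimal.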